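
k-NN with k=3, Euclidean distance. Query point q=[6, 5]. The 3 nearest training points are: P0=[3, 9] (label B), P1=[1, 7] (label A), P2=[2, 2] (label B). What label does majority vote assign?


d(q,P0) = 5.0  (label B)
d(q,P1) = 5.3852  (label A)
d(q,P2) = 5.0  (label B)
Votes: A=1, B=2
Majority → B

B


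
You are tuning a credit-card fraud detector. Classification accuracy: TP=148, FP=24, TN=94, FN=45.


Accuracy = (TP+TN)/(TP+TN+FP+FN)
= (148+94)/(311)
= 242/311 = 77.81%

77.81%


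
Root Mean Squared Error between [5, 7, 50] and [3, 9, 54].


MSE = 24/3 = 8
RMSE = √(24/3) = 2.8284

2.8284


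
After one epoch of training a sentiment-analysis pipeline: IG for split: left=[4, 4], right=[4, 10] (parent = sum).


Parent = [8, 14], H_parent = 0.9457
H_left = 1 (n=8), H_right = 0.8631 (n=14)
H_children = (8/22)·1 + (14/22)·0.8631 = 0.9129
IG = 0.9457 - 0.9129 = 0.0328

0.0328


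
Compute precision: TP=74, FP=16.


Precision = TP/(TP+FP)
= 74/(74+16)
= 74/90 = 82.22%

82.22%


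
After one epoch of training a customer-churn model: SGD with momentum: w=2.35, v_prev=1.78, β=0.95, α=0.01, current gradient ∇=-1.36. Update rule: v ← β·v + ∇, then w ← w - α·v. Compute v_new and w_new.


v_new = 0.95·1.78 - 1.36 = 1.691 - 1.36 = 0.331
w_new = 2.35 - 0.01·0.331 = 2.35 - 0.00331 = 2.34669

v_new=0.331, w_new=2.34669


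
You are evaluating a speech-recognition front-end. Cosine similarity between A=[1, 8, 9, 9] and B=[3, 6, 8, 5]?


A·B = 1·3 + 8·6 + 9·8 + 9·5 = 168
‖A‖ = √227 = 15.0665, ‖B‖ = √134 = 11.5758
cos = 168/(√227·√134) = 168/√30418 = 0.9633

0.9633


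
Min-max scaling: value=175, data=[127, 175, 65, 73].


min=65, max=175
(175-65)/(175-65) = 110/110 = 1.0

1.0


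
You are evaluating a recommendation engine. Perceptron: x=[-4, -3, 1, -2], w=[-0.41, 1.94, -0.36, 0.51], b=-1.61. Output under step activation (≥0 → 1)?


z = (-4)·(-0.41) + (-3)·(1.94) + (1)·(-0.36) + (-2)·(0.51) - 1.61
  = -7.17
step(z) = 0 (z<0)

0


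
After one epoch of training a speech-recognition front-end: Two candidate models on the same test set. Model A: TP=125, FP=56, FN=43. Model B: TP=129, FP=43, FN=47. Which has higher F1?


Model A: P=125/181=0.6906, R=125/168=0.744, F1=2PR/(P+R)=2TP/(2TP+FP+FN)=250/349=0.7163
Model B: P=129/172=0.75, R=129/176=0.733, F1=2PR/(P+R)=2TP/(2TP+FP+FN)=258/348=0.7414
0.7163 < 0.7414 → Model B

Model B


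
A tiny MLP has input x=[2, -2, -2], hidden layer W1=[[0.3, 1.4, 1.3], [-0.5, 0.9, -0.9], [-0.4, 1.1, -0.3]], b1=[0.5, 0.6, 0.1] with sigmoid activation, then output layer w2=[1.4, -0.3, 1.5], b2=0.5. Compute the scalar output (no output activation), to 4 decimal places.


z1[0] = (0.3)·(2) + (1.4)·(-2) + (1.3)·(-2) + 0.5 = -4.3
z1[1] = (-0.5)·(2) + (0.9)·(-2) + (-0.9)·(-2) + 0.6 = -0.4
z1[2] = (-0.4)·(2) + (1.1)·(-2) + (-0.3)·(-2) + 0.1 = -2.3
h = sigmoid(z1) = [0.0134, 0.4013, 0.0911]
output = (1.4)·(0.0134) + (-0.3)·(0.4013) + (1.5)·(0.0911) + 0.5 = 0.535

0.535


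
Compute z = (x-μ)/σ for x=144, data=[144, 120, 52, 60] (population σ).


μ = 94, σ = 39.0384
z = (144 - 94)/39.0384 = 1.2808

1.2808


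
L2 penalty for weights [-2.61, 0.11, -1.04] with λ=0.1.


‖w‖₂² = (-2.61)² + (0.11)² + (-1.04)²
     = 6.8121 + 0.0121 + 1.0816
     = 7.9058
λ·‖w‖₂² = 0.1·7.9058 = 0.79058

0.79058


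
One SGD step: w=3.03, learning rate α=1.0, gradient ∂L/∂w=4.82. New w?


w_new = w - α·∇
= 3.03 - 1.0·4.82
= 3.03 - 4.82
= -1.79

-1.79


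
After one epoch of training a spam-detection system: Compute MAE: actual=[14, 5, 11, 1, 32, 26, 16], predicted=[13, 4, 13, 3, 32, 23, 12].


Absolute errors: |14-13|=1, |5-4|=1, |11-13|=2, |1-3|=2, |32-32|=0, |26-23|=3, |16-12|=4
Sum = 13
MAE = 13/7 = 13/7

13/7


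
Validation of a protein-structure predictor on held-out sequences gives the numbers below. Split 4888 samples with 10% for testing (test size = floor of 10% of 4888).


Test = ⌊4888·10/100⌋ = 488
Train = 4888 - 488 = 4400

Train: 4400, Test: 488


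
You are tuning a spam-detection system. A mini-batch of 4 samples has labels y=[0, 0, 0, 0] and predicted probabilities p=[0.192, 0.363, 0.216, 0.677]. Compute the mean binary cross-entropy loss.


L[0] = -ln(1-0.192) = -ln(0.808) = 0.2132
L[1] = -ln(1-0.363) = -ln(0.637) = 0.451
L[2] = -ln(1-0.216) = -ln(0.784) = 0.2433
L[3] = -ln(1-0.677) = -ln(0.323) = 1.1301
mean = (0.2132 + 0.451 + 0.2433 + 1.1301)/4 = 0.5094

0.5094


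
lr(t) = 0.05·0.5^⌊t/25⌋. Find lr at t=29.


n_drops = ⌊29/25⌋ = 1
lr = 0.05·0.5^1 = 0.05·0.5 = 0.025

0.025


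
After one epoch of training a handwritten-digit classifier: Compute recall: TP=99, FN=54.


Recall = TP/(TP+FN)
= 99/(99+54)
= 99/153 = 64.71%

64.71%


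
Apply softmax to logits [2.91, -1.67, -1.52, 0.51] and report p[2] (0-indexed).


Exponentials: e^2.91=18.3568, e^-1.67=0.1882, e^-1.52=0.2187, e^0.51=1.6653
Sum = 20.429
Softmax = [0.8986, 0.0092, 0.0107, 0.0815]
p[2] = 0.2187/20.429 = 0.0107

0.0107


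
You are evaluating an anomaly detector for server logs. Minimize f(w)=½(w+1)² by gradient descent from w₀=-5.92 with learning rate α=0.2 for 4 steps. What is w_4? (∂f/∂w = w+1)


step 1: grad = -5.92+1 = -4.92; w = -5.92 - 0.2·(-4.92) = -4.936
step 2: grad = -4.936+1 = -3.936; w = -4.936 - 0.2·(-3.936) = -4.1488
step 3: grad = -4.1488+1 = -3.1488; w = -4.1488 - 0.2·(-3.1488) = -3.51904
step 4: grad = -3.51904+1 = -2.51904; w = -3.51904 - 0.2·(-2.51904) = -3.015232

-3.015232


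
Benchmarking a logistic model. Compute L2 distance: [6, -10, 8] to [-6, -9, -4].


d = √((6+ 6)² + (-10+ 9)² + (8+ 4)²)
  = √(144 + 1 + 144)
  = √289 = 17.0

17.0


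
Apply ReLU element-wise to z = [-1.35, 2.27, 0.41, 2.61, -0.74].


ReLU(-1.35) = max(0, -1.35) = 0.0
ReLU(2.27) = max(0, 2.27) = 2.27
ReLU(0.41) = max(0, 0.41) = 0.41
ReLU(2.61) = max(0, 2.61) = 2.61
ReLU(-0.74) = max(0, -0.74) = 0.0
result = [0.0, 2.27, 0.41, 2.61, 0.0]

[0.0, 2.27, 0.41, 2.61, 0.0]


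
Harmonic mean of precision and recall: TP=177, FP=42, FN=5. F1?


Precision = 177/219 = 0.8082
Recall = 177/182 = 0.9725
F1 = 2·P·R/(P+R) = 2·TP/(2·TP+FP+FN) = 354/(354+42+5) = 354/401 = 0.8828

0.8828


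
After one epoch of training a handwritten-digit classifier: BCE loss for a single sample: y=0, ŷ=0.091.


BCE = -[y·ln(p) + (1-y)·ln(1-p)]
= -0 - 1·ln(1-0.091)
= -ln(0.909) = 0.0954

0.0954


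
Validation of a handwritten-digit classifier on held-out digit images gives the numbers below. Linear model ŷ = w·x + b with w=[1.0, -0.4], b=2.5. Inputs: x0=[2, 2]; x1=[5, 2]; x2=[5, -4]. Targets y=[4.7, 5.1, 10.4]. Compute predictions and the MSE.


ŷ0 = (1.0)·(2) + (-0.4)·(2) + 2.5 = 3.7
ŷ1 = (1.0)·(5) + (-0.4)·(2) + 2.5 = 6.7
ŷ2 = (1.0)·(5) + (-0.4)·(-4) + 2.5 = 9.1
errors² = [1.0, 2.56, 1.69]
MSE = 5.2500/3 = 1.75

1.75


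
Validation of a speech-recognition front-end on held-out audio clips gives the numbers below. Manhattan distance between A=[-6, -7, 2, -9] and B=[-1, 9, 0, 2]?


d = |-6+ 1| + |-7-9| + |2-0| + |-9-2|
  = 5 + 16 + 2 + 11
  = 34

34


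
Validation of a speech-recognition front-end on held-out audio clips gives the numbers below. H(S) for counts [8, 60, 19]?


Probabilities: [8/87, 60/87, 19/87] ≈ [0.092, 0.6897, 0.2184]
H = -((8/87)·log₂(8/87) + (60/87)·log₂(60/87) + (19/87)·log₂(19/87))
  = 1.1657 bits

1.1657 bits


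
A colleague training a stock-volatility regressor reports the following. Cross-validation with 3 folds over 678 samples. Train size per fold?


Fold size = 678/3 = 226
Training per fold = 678 - 226 = 452

452


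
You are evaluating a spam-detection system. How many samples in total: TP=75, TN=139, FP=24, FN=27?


Total = TP + TN + FP + FN
= 75 + 139 + 24 + 27
= 265
(Predicted positive: 99, predicted negative: 166)

265


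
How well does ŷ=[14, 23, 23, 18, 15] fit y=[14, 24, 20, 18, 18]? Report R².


ȳ = 18.8
SS_res = Σ(y-ŷ)² = 19
SS_tot = Σ(y-ȳ)² = 52.8
R² = 1 - SS_res/SS_tot = 1 - 0.3598 = 0.6402

0.6402


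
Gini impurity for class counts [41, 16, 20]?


Probabilities: [41/77, 16/77, 20/77] ≈ [0.5325, 0.2078, 0.2597]
Σpᵢ² = (1681 + 256 + 400)/77² = 2337/5929
Gini = 1 - Σpᵢ² = 1 - 2337/5929 = 0.6058

0.6058


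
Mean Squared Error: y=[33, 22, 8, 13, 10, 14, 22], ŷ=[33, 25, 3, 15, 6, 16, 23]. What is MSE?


Squared errors: (33-33)²=0, (22-25)²=9, (8-3)²=25, (13-15)²=4, (10-6)²=16, (14-16)²=4, (22-23)²=1
Sum = 59
MSE = 59/7 = 59/7

59/7


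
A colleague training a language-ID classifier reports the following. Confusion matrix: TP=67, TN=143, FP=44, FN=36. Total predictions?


Total = TP + TN + FP + FN
= 67 + 143 + 44 + 36
= 290
(Predicted positive: 111, predicted negative: 179)

290


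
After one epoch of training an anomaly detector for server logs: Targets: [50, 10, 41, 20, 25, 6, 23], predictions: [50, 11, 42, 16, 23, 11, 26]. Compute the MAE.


Absolute errors: |50-50|=0, |10-11|=1, |41-42|=1, |20-16|=4, |25-23|=2, |6-11|=5, |23-26|=3
Sum = 16
MAE = 16/7 = 16/7

16/7


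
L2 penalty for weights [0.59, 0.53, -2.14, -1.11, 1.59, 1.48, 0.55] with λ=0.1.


‖w‖₂² = (0.59)² + (0.53)² + (-2.14)² + (-1.11)² + (1.59)² + (1.48)² + (0.55)²
     = 0.3481 + 0.2809 + 4.5796 + 1.2321 + 2.5281 + 2.1904 + 0.3025
     = 11.4617
λ·‖w‖₂² = 0.1·11.4617 = 1.14617

1.14617


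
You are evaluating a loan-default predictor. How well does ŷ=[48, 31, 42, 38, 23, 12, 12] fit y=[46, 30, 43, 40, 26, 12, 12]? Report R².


ȳ = 29.8571
SS_res = Σ(y-ŷ)² = 19
SS_tot = Σ(y-ȳ)² = 1188.86
R² = 1 - SS_res/SS_tot = 1 - 0.016 = 0.984

0.984


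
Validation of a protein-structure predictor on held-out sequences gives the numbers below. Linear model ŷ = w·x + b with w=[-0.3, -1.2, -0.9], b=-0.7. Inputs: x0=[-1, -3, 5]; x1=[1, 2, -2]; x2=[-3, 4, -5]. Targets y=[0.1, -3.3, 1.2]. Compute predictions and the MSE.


ŷ0 = (-0.3)·(-1) + (-1.2)·(-3) + (-0.9)·(5) - 0.7 = -1.3
ŷ1 = (-0.3)·(1) + (-1.2)·(2) + (-0.9)·(-2) - 0.7 = -1.6
ŷ2 = (-0.3)·(-3) + (-1.2)·(4) + (-0.9)·(-5) - 0.7 = -0.1
errors² = [1.96, 2.89, 1.69]
MSE = 6.5400/3 = 2.18

2.18


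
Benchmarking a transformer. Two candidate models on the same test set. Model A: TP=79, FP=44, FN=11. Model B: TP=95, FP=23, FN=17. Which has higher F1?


Model A: P=79/123=0.6423, R=79/90=0.8778, F1=2PR/(P+R)=2TP/(2TP+FP+FN)=158/213=0.7418
Model B: P=95/118=0.8051, R=95/112=0.8482, F1=2PR/(P+R)=2TP/(2TP+FP+FN)=190/230=0.8261
0.7418 < 0.8261 → Model B

Model B


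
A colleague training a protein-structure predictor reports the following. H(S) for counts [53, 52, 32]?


Probabilities: [53/137, 52/137, 32/137] ≈ [0.3869, 0.3796, 0.2336]
H = -((53/137)·log₂(53/137) + (52/137)·log₂(52/137) + (32/137)·log₂(32/137))
  = 1.5506 bits

1.5506 bits


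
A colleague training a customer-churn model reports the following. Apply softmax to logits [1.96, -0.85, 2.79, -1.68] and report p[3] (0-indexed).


Exponentials: e^1.96=7.0993, e^-0.85=0.4274, e^2.79=16.281, e^-1.68=0.1864
Sum = 23.9941
Softmax = [0.2959, 0.0178, 0.6785, 0.0078]
p[3] = 0.1864/23.9941 = 0.0078

0.0078


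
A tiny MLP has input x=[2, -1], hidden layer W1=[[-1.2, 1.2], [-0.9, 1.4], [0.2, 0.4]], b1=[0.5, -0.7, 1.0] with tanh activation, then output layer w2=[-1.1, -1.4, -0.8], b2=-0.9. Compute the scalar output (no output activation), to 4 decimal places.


z1[0] = (-1.2)·(2) + (1.2)·(-1) + 0.5 = -3.1
z1[1] = (-0.9)·(2) + (1.4)·(-1) - 0.7 = -3.9
z1[2] = (0.2)·(2) + (0.4)·(-1) + 1.0 = 1.0
h = tanh(z1) = [-0.9959, -0.9992, 0.7616]
output = (-1.1)·(-0.9959) + (-1.4)·(-0.9992) + (-0.8)·(0.7616) - 0.9 = 0.9851

0.9851


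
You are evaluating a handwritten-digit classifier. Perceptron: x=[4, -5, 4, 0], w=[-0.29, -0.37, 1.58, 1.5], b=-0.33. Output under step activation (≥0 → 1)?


z = (4)·(-0.29) + (-5)·(-0.37) + (4)·(1.58) + (0)·(1.5) - 0.33
  = 6.68
step(z) = 1 (z≥0)

1


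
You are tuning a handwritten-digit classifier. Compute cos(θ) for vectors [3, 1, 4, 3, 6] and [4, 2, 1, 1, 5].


A·B = 3·4 + 1·2 + 4·1 + 3·1 + 6·5 = 51
‖A‖ = √71 = 8.4261, ‖B‖ = √47 = 6.8557
cos = 51/(√71·√47) = 51/√3337 = 0.8829

0.8829


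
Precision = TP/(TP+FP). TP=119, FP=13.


Precision = TP/(TP+FP)
= 119/(119+13)
= 119/132 = 90.15%

90.15%


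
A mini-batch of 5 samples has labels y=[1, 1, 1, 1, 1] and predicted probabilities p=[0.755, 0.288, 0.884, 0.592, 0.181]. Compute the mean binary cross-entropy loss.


L[0] = -ln(0.755) = 0.281
L[1] = -ln(0.288) = 1.2448
L[2] = -ln(0.884) = 0.1233
L[3] = -ln(0.592) = 0.5242
L[4] = -ln(0.181) = 1.7093
mean = (0.281 + 1.2448 + 0.1233 + 0.5242 + 1.7093)/5 = 0.7765

0.7765


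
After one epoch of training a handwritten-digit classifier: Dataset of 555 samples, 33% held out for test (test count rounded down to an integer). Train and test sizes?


Test = ⌊555·33/100⌋ = 183
Train = 555 - 183 = 372

Train: 372, Test: 183


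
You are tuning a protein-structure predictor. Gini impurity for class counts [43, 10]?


Probabilities: [43/53, 10/53] ≈ [0.8113, 0.1887]
Σpᵢ² = (1849 + 100)/53² = 1949/2809
Gini = 1 - Σpᵢ² = 1 - 1949/2809 = 0.3062

0.3062


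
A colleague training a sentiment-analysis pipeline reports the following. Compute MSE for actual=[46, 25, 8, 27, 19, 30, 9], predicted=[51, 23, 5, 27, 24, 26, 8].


Squared errors: (46-51)²=25, (25-23)²=4, (8-5)²=9, (27-27)²=0, (19-24)²=25, (30-26)²=16, (9-8)²=1
Sum = 80
MSE = 80/7 = 80/7

80/7


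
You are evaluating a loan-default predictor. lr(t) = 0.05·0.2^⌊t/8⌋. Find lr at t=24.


n_drops = ⌊24/8⌋ = 3
lr = 0.05·0.2^3 = 0.05·0.008 = 0.0004

0.0004


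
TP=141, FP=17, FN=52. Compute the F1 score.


Precision = 141/158 = 0.8924
Recall = 141/193 = 0.7306
F1 = 2·P·R/(P+R) = 2·TP/(2·TP+FP+FN) = 282/(282+17+52) = 282/351 = 0.8034

0.8034


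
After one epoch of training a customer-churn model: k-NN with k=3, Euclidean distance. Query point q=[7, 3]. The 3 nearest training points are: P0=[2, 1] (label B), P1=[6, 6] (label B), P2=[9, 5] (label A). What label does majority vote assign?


d(q,P0) = 5.3852  (label B)
d(q,P1) = 3.1623  (label B)
d(q,P2) = 2.8284  (label A)
Votes: A=1, B=2
Majority → B

B


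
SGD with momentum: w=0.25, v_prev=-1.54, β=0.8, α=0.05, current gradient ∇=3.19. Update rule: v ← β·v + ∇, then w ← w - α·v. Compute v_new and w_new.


v_new = 0.8·-1.54 + 3.19 = -1.232 + 3.19 = 1.958
w_new = 0.25 - 0.05·1.958 = 0.25 - 0.0979 = 0.1521

v_new=1.958, w_new=0.1521


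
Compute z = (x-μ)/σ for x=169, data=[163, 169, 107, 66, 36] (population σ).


μ = 108.2, σ = 52.3351
z = (169 - 108.2)/52.3351 = 1.1617

1.1617


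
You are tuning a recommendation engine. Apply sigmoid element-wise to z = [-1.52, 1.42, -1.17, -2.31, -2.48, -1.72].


σ(-1.52) = 1/(1+e^1.52) = 0.1795
σ(1.42) = 1/(1+e^-1.42) = 0.8053
σ(-1.17) = 1/(1+e^1.17) = 0.2369
σ(-2.31) = 1/(1+e^2.31) = 0.0903
σ(-2.48) = 1/(1+e^2.48) = 0.0773
σ(-1.72) = 1/(1+e^1.72) = 0.1519
result = [0.1795, 0.8053, 0.2369, 0.0903, 0.0773, 0.1519]

[0.1795, 0.8053, 0.2369, 0.0903, 0.0773, 0.1519]


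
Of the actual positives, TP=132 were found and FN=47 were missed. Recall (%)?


Recall = TP/(TP+FN)
= 132/(132+47)
= 132/179 = 73.74%

73.74%


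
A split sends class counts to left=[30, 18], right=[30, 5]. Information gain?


Parent = [60, 23], H_parent = 0.8515
H_left = 0.9544 (n=48), H_right = 0.5917 (n=35)
H_children = (48/83)·0.9544 + (35/83)·0.5917 = 0.8015
IG = 0.8515 - 0.8015 = 0.05

0.05


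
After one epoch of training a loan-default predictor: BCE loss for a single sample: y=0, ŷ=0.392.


BCE = -[y·ln(p) + (1-y)·ln(1-p)]
= -0 - 1·ln(1-0.392)
= -ln(0.608) = 0.4976

0.4976


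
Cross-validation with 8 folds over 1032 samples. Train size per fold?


Fold size = 1032/8 = 129
Training per fold = 1032 - 129 = 903

903


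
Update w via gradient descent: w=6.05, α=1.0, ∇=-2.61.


w_new = w - α·∇
= 6.05 - 1.0·-2.61
= 6.05 + 2.61
= 8.66

8.66


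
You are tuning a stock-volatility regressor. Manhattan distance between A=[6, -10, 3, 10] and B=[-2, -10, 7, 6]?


d = |6+ 2| + |-10+ 10| + |3-7| + |10-6|
  = 8 + 0 + 4 + 4
  = 16

16


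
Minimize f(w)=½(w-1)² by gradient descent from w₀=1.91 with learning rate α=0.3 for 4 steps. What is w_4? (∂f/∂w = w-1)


step 1: grad = 1.91-1 = 0.91; w = 1.91 - 0.3·(0.91) = 1.637
step 2: grad = 1.637-1 = 0.637; w = 1.637 - 0.3·(0.637) = 1.4459
step 3: grad = 1.4459-1 = 0.4459; w = 1.4459 - 0.3·(0.4459) = 1.31213
step 4: grad = 1.31213-1 = 0.31213; w = 1.31213 - 0.3·(0.31213) = 1.218491

1.218491


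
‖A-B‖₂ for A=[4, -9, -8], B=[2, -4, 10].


d = √((4-2)² + (-9+ 4)² + (-8-10)²)
  = √(4 + 25 + 324)
  = √353 = 18.7883

18.7883


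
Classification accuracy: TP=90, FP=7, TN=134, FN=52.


Accuracy = (TP+TN)/(TP+TN+FP+FN)
= (90+134)/(283)
= 224/283 = 79.15%

79.15%


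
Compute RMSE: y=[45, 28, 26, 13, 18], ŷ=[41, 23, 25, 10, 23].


MSE = 76/5 = 15.2
RMSE = √(76/5) = 3.8987

3.8987


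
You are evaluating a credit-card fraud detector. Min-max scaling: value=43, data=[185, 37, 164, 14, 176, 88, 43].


min=14, max=185
(43-14)/(185-14) = 29/171 = 0.1696

0.1696


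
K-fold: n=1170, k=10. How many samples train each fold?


Fold size = 1170/10 = 117
Training per fold = 1170 - 117 = 1053

1053


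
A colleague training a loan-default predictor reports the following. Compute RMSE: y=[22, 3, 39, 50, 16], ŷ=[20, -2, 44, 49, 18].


MSE = 59/5 = 11.8
RMSE = √(59/5) = 3.4351

3.4351


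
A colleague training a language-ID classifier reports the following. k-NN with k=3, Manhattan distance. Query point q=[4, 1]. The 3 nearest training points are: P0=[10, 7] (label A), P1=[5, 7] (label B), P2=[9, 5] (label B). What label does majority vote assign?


d(q,P0) = 12  (label A)
d(q,P1) = 7  (label B)
d(q,P2) = 9  (label B)
Votes: A=1, B=2
Majority → B

B


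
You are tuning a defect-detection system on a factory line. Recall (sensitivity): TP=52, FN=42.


Recall = TP/(TP+FN)
= 52/(52+42)
= 52/94 = 55.32%

55.32%


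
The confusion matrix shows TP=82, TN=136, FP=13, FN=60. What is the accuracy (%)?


Accuracy = (TP+TN)/(TP+TN+FP+FN)
= (82+136)/(291)
= 218/291 = 74.91%

74.91%


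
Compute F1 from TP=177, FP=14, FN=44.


Precision = 177/191 = 0.9267
Recall = 177/221 = 0.8009
F1 = 2·P·R/(P+R) = 2·TP/(2·TP+FP+FN) = 354/(354+14+44) = 354/412 = 0.8592

0.8592


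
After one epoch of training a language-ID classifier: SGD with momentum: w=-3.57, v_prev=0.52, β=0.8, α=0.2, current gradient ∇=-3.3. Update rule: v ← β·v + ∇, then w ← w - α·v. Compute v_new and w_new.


v_new = 0.8·0.52 - 3.3 = 0.416 - 3.3 = -2.884
w_new = -3.57 - 0.2·-2.884 = -3.57 + 0.5768 = -2.9932

v_new=-2.884, w_new=-2.9932


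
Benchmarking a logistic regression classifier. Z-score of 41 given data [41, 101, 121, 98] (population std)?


μ = 90.25, σ = 29.7773
z = (41 - 90.25)/29.7773 = -1.6539

-1.6539


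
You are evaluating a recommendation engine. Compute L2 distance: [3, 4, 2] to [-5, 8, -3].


d = √((3+ 5)² + (4-8)² + (2+ 3)²)
  = √(64 + 16 + 25)
  = √105 = 10.247

10.247


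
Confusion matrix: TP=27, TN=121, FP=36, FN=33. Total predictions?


Total = TP + TN + FP + FN
= 27 + 121 + 36 + 33
= 217
(Predicted positive: 63, predicted negative: 154)

217


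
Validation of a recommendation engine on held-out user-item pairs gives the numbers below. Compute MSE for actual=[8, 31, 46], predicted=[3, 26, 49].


Squared errors: (8-3)²=25, (31-26)²=25, (46-49)²=9
Sum = 59
MSE = 59/3 = 59/3

59/3


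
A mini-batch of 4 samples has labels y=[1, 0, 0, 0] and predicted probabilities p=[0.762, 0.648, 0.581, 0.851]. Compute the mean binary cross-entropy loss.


L[0] = -ln(0.762) = 0.2718
L[1] = -ln(1-0.648) = -ln(0.352) = 1.0441
L[2] = -ln(1-0.581) = -ln(0.419) = 0.8699
L[3] = -ln(1-0.851) = -ln(0.149) = 1.9038
mean = (0.2718 + 1.0441 + 0.8699 + 1.9038)/4 = 1.0224

1.0224


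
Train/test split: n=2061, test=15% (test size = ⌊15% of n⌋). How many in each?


Test = ⌊2061·15/100⌋ = 309
Train = 2061 - 309 = 1752

Train: 1752, Test: 309


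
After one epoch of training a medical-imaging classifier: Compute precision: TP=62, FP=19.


Precision = TP/(TP+FP)
= 62/(62+19)
= 62/81 = 76.54%

76.54%


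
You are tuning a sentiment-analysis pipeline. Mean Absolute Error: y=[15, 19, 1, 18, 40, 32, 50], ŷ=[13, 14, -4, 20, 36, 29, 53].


Absolute errors: |15-13|=2, |19-14|=5, |1+ 4|=5, |18-20|=2, |40-36|=4, |32-29|=3, |50-53|=3
Sum = 24
MAE = 24/7 = 24/7

24/7


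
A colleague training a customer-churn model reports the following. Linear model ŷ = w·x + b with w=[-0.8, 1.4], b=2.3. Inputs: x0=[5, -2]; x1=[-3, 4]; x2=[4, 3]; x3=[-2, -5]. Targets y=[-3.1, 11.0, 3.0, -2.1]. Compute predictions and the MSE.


ŷ0 = (-0.8)·(5) + (1.4)·(-2) + 2.3 = -4.5
ŷ1 = (-0.8)·(-3) + (1.4)·(4) + 2.3 = 10.3
ŷ2 = (-0.8)·(4) + (1.4)·(3) + 2.3 = 3.3
ŷ3 = (-0.8)·(-2) + (1.4)·(-5) + 2.3 = -3.1
errors² = [1.96, 0.49, 0.09, 1.0]
MSE = 3.5400/4 = 0.885

0.885


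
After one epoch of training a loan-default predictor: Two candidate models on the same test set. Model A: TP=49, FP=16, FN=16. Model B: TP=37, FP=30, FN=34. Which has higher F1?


Model A: P=49/65=0.7538, R=49/65=0.7538, F1=2PR/(P+R)=2TP/(2TP+FP+FN)=98/130=0.7538
Model B: P=37/67=0.5522, R=37/71=0.5211, F1=2PR/(P+R)=2TP/(2TP+FP+FN)=74/138=0.5362
0.7538 > 0.5362 → Model A

Model A


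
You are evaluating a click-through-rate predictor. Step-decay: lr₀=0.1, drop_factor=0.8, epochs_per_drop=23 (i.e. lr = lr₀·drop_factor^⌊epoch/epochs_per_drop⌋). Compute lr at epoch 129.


n_drops = ⌊129/23⌋ = 5
lr = 0.1·0.8^5 = 0.1·0.32768 = 0.032768

0.032768


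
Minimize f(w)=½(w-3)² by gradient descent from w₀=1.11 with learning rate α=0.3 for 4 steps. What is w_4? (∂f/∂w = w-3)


step 1: grad = 1.11-3 = -1.89; w = 1.11 - 0.3·(-1.89) = 1.677
step 2: grad = 1.677-3 = -1.323; w = 1.677 - 0.3·(-1.323) = 2.0739
step 3: grad = 2.0739-3 = -0.9261; w = 2.0739 - 0.3·(-0.9261) = 2.35173
step 4: grad = 2.35173-3 = -0.64827; w = 2.35173 - 0.3·(-0.64827) = 2.546211

2.546211


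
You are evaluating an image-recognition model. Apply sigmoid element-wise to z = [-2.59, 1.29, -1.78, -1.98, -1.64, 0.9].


σ(-2.59) = 1/(1+e^2.59) = 0.0698
σ(1.29) = 1/(1+e^-1.29) = 0.7841
σ(-1.78) = 1/(1+e^1.78) = 0.1443
σ(-1.98) = 1/(1+e^1.98) = 0.1213
σ(-1.64) = 1/(1+e^1.64) = 0.1625
σ(0.9) = 1/(1+e^-0.9) = 0.7109
result = [0.0698, 0.7841, 0.1443, 0.1213, 0.1625, 0.7109]

[0.0698, 0.7841, 0.1443, 0.1213, 0.1625, 0.7109]


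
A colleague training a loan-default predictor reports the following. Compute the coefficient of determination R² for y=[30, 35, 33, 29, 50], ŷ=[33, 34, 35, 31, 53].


ȳ = 35.4
SS_res = Σ(y-ŷ)² = 27
SS_tot = Σ(y-ȳ)² = 289.2
R² = 1 - SS_res/SS_tot = 1 - 0.0934 = 0.9066

0.9066


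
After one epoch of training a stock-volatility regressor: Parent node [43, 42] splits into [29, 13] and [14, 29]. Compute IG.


Parent = [43, 42], H_parent = 0.9999
H_left = 0.8926 (n=42), H_right = 0.9103 (n=43)
H_children = (42/85)·0.8926 + (43/85)·0.9103 = 0.9016
IG = 0.9999 - 0.9016 = 0.0983

0.0983


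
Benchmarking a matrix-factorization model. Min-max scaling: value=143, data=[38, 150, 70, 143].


min=38, max=150
(143-38)/(150-38) = 105/112 = 0.9375

0.9375


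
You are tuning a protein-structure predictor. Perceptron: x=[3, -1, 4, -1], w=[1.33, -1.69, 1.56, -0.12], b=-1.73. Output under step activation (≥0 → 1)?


z = (3)·(1.33) + (-1)·(-1.69) + (4)·(1.56) + (-1)·(-0.12) - 1.73
  = 10.31
step(z) = 1 (z≥0)

1


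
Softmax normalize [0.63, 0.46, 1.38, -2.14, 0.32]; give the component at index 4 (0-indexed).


Exponentials: e^0.63=1.8776, e^0.46=1.5841, e^1.38=3.9749, e^-2.14=0.1177, e^0.32=1.3771
Sum = 8.9314
Softmax = [0.2102, 0.1774, 0.445, 0.0132, 0.1542]
p[4] = 1.3771/8.9314 = 0.1542

0.1542


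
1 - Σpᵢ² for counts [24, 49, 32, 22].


Probabilities: [24/127, 49/127, 32/127, 22/127] ≈ [0.189, 0.3858, 0.252, 0.1732]
Σpᵢ² = (576 + 2401 + 1024 + 484)/127² = 4485/16129
Gini = 1 - Σpᵢ² = 1 - 4485/16129 = 0.7219

0.7219


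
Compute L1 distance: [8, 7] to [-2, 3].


d = |8+ 2| + |7-3|
  = 10 + 4
  = 14

14


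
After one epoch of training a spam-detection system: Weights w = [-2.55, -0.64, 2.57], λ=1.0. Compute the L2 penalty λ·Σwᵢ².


‖w‖₂² = (-2.55)² + (-0.64)² + (2.57)²
     = 6.5025 + 0.4096 + 6.6049
     = 13.517
λ·‖w‖₂² = 1.0·13.517 = 13.517

13.517


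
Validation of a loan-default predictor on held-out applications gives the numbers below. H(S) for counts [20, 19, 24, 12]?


Probabilities: [20/75, 19/75, 24/75, 12/75] ≈ [0.2667, 0.2533, 0.32, 0.16]
H = -((20/75)·log₂(20/75) + (19/75)·log₂(19/75) + (24/75)·log₂(24/75) + (12/75)·log₂(12/75))
  = 1.9594 bits

1.9594 bits


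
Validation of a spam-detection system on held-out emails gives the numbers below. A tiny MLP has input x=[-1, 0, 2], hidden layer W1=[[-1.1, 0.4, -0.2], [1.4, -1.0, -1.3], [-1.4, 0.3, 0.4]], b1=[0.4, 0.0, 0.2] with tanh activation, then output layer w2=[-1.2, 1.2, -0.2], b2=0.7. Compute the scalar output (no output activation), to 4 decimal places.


z1[0] = (-1.1)·(-1) + (0.4)·(0) + (-0.2)·(2) + 0.4 = 1.1
z1[1] = (1.4)·(-1) + (-1.0)·(0) + (-1.3)·(2) + 0.0 = -4.0
z1[2] = (-1.4)·(-1) + (0.3)·(0) + (0.4)·(2) + 0.2 = 2.4
h = tanh(z1) = [0.8005, -0.9993, 0.9837]
output = (-1.2)·(0.8005) + (1.2)·(-0.9993) + (-0.2)·(0.9837) + 0.7 = -1.6565

-1.6565


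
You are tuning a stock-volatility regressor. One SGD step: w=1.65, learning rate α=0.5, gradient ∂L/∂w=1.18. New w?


w_new = w - α·∇
= 1.65 - 0.5·1.18
= 1.65 - 0.59
= 1.06

1.06


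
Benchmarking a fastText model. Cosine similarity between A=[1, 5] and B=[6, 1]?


A·B = 1·6 + 5·1 = 11
‖A‖ = √26 = 5.099, ‖B‖ = √37 = 6.0828
cos = 11/(√26·√37) = 11/√962 = 0.3547

0.3547


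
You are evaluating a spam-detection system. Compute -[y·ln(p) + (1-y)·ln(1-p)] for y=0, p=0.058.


BCE = -[y·ln(p) + (1-y)·ln(1-p)]
= -0 - 1·ln(1-0.058)
= -ln(0.942) = 0.0598

0.0598


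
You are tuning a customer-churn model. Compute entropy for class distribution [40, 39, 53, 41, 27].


Probabilities: [40/200, 39/200, 53/200, 41/200, 27/200] ≈ [0.2, 0.195, 0.265, 0.205, 0.135]
H = -((40/200)·log₂(40/200) + (39/200)·log₂(39/200) + (53/200)·log₂(53/200) + (41/200)·log₂(41/200) + (27/200)·log₂(27/200))
  = 2.2907 bits

2.2907 bits


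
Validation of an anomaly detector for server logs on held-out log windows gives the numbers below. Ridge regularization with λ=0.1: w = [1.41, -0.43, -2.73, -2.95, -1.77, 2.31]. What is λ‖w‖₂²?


‖w‖₂² = (1.41)² + (-0.43)² + (-2.73)² + (-2.95)² + (-1.77)² + (2.31)²
     = 1.9881 + 0.1849 + 7.4529 + 8.7025 + 3.1329 + 5.3361
     = 26.7974
λ·‖w‖₂² = 0.1·26.7974 = 2.67974

2.67974


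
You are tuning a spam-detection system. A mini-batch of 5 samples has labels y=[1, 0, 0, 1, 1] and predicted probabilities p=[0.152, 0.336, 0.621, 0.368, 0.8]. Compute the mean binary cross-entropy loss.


L[0] = -ln(0.152) = 1.8839
L[1] = -ln(1-0.336) = -ln(0.664) = 0.4095
L[2] = -ln(1-0.621) = -ln(0.379) = 0.9702
L[3] = -ln(0.368) = 0.9997
L[4] = -ln(0.8) = 0.2231
mean = (1.8839 + 0.4095 + 0.9702 + 0.9997 + 0.2231)/5 = 0.8973

0.8973


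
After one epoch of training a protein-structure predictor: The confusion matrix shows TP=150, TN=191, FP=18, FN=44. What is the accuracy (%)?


Accuracy = (TP+TN)/(TP+TN+FP+FN)
= (150+191)/(403)
= 341/403 = 84.62%

84.62%


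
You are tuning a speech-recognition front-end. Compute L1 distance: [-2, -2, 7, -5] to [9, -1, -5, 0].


d = |-2-9| + |-2+ 1| + |7+ 5| + |-5-0|
  = 11 + 1 + 12 + 5
  = 29

29


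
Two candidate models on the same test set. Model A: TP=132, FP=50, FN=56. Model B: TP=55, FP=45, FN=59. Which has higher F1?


Model A: P=132/182=0.7253, R=132/188=0.7021, F1=2PR/(P+R)=2TP/(2TP+FP+FN)=264/370=0.7135
Model B: P=55/100=0.55, R=55/114=0.4825, F1=2PR/(P+R)=2TP/(2TP+FP+FN)=110/214=0.514
0.7135 > 0.514 → Model A

Model A


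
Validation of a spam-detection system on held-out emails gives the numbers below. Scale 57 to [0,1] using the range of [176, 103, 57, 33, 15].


min=15, max=176
(57-15)/(176-15) = 42/161 = 0.2609

0.2609


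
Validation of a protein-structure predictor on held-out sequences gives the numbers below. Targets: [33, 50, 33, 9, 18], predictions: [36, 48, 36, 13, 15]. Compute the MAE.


Absolute errors: |33-36|=3, |50-48|=2, |33-36|=3, |9-13|=4, |18-15|=3
Sum = 15
MAE = 15/5 = 3

3


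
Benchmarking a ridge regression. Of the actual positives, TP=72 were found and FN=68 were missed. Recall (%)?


Recall = TP/(TP+FN)
= 72/(72+68)
= 72/140 = 51.43%

51.43%


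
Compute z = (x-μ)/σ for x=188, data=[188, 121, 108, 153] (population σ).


μ = 142.5, σ = 30.9556
z = (188 - 142.5)/30.9556 = 1.4698

1.4698


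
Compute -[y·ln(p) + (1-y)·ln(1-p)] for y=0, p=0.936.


BCE = -[y·ln(p) + (1-y)·ln(1-p)]
= -0 - 1·ln(1-0.936)
= -ln(0.064) = 2.7489

2.7489


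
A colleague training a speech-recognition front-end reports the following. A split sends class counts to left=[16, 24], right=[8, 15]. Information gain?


Parent = [24, 39], H_parent = 0.9587
H_left = 0.971 (n=40), H_right = 0.9321 (n=23)
H_children = (40/63)·0.971 + (23/63)·0.9321 = 0.9568
IG = 0.9587 - 0.9568 = 0.0019

0.0019


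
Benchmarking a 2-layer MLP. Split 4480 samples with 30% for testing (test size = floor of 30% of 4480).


Test = ⌊4480·30/100⌋ = 1344
Train = 4480 - 1344 = 3136

Train: 3136, Test: 1344


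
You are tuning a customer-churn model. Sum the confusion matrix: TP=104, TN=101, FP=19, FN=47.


Total = TP + TN + FP + FN
= 104 + 101 + 19 + 47
= 271
(Predicted positive: 123, predicted negative: 148)

271


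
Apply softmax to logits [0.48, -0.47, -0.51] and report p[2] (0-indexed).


Exponentials: e^0.48=1.6161, e^-0.47=0.625, e^-0.51=0.6005
Sum = 2.8416
Softmax = [0.5687, 0.2199, 0.2113]
p[2] = 0.6005/2.8416 = 0.2113

0.2113


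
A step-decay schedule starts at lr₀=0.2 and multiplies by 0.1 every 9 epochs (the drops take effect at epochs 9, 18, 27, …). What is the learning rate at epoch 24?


n_drops = ⌊24/9⌋ = 2
lr = 0.2·0.1^2 = 0.2·0.01 = 0.002

0.002


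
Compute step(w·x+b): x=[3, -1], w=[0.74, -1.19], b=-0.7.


z = (3)·(0.74) + (-1)·(-1.19) - 0.7
  = 2.71
step(z) = 1 (z≥0)

1


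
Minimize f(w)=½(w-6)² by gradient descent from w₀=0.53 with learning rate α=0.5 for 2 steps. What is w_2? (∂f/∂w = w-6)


step 1: grad = 0.53-6 = -5.47; w = 0.53 - 0.5·(-5.47) = 3.265
step 2: grad = 3.265-6 = -2.735; w = 3.265 - 0.5·(-2.735) = 4.6325

4.6325


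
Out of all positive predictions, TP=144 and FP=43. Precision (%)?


Precision = TP/(TP+FP)
= 144/(144+43)
= 144/187 = 77.01%

77.01%


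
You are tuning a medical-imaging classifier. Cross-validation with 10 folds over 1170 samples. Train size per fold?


Fold size = 1170/10 = 117
Training per fold = 1170 - 117 = 1053

1053


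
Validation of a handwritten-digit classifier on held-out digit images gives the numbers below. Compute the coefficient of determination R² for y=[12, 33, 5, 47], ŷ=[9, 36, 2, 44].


ȳ = 24.25
SS_res = Σ(y-ŷ)² = 36
SS_tot = Σ(y-ȳ)² = 1114.75
R² = 1 - SS_res/SS_tot = 1 - 0.0323 = 0.9677

0.9677


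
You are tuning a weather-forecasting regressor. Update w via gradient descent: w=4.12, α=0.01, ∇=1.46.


w_new = w - α·∇
= 4.12 - 0.01·1.46
= 4.12 - 0.0146
= 4.1054

4.1054


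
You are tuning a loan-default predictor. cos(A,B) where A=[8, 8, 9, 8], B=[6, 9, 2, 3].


A·B = 8·6 + 8·9 + 9·2 + 8·3 = 162
‖A‖ = √273 = 16.5227, ‖B‖ = √130 = 11.4018
cos = 162/(√273·√130) = 162/√35490 = 0.8599

0.8599


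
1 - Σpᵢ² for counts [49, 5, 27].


Probabilities: [49/81, 5/81, 27/81] ≈ [0.6049, 0.0617, 0.3333]
Σpᵢ² = (2401 + 25 + 729)/81² = 3155/6561
Gini = 1 - Σpᵢ² = 1 - 3155/6561 = 0.5191

0.5191


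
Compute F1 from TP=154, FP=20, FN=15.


Precision = 154/174 = 0.8851
Recall = 154/169 = 0.9112
F1 = 2·P·R/(P+R) = 2·TP/(2·TP+FP+FN) = 308/(308+20+15) = 308/343 = 0.898

0.898


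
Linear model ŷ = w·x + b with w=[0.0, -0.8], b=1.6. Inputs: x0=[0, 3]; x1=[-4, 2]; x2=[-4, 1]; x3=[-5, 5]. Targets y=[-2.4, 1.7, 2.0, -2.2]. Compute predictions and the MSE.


ŷ0 = (0.0)·(0) + (-0.8)·(3) + 1.6 = -0.8
ŷ1 = (0.0)·(-4) + (-0.8)·(2) + 1.6 = 0.0
ŷ2 = (0.0)·(-4) + (-0.8)·(1) + 1.6 = 0.8
ŷ3 = (0.0)·(-5) + (-0.8)·(5) + 1.6 = -2.4
errors² = [2.56, 2.89, 1.44, 0.04]
MSE = 6.9300/4 = 1.7325

1.7325


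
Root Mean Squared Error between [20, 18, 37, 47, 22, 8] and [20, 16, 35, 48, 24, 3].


MSE = 38/6 = 6.3333
RMSE = √(38/6) = 2.5166

2.5166


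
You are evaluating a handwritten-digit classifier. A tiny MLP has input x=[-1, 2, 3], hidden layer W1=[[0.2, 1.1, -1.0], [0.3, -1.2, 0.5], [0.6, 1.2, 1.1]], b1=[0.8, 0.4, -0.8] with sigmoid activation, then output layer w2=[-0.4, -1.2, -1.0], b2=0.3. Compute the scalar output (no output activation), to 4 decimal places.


z1[0] = (0.2)·(-1) + (1.1)·(2) + (-1.0)·(3) + 0.8 = -0.2
z1[1] = (0.3)·(-1) + (-1.2)·(2) + (0.5)·(3) + 0.4 = -0.8
z1[2] = (0.6)·(-1) + (1.2)·(2) + (1.1)·(3) - 0.8 = 4.3
h = sigmoid(z1) = [0.4502, 0.31, 0.9866]
output = (-0.4)·(0.4502) + (-1.2)·(0.31) + (-1.0)·(0.9866) + 0.3 = -1.2387

-1.2387


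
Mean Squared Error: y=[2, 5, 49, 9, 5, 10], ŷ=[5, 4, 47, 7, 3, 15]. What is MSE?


Squared errors: (2-5)²=9, (5-4)²=1, (49-47)²=4, (9-7)²=4, (5-3)²=4, (10-15)²=25
Sum = 47
MSE = 47/6 = 47/6

47/6


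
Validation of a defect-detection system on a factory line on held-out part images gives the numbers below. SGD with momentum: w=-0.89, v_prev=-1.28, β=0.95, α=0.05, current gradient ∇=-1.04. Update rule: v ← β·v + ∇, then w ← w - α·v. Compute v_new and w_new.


v_new = 0.95·-1.28 - 1.04 = -1.216 - 1.04 = -2.256
w_new = -0.89 - 0.05·-2.256 = -0.89 + 0.1128 = -0.7772

v_new=-2.256, w_new=-0.7772


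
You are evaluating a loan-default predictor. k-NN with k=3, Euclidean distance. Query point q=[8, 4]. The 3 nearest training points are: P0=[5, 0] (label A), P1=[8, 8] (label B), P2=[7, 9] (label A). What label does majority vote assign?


d(q,P0) = 5.0  (label A)
d(q,P1) = 4.0  (label B)
d(q,P2) = 5.099  (label A)
Votes: A=2, B=1
Majority → A

A


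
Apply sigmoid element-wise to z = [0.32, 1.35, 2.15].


σ(0.32) = 1/(1+e^-0.32) = 0.5793
σ(1.35) = 1/(1+e^-1.35) = 0.7941
σ(2.15) = 1/(1+e^-2.15) = 0.8957
result = [0.5793, 0.7941, 0.8957]

[0.5793, 0.7941, 0.8957]


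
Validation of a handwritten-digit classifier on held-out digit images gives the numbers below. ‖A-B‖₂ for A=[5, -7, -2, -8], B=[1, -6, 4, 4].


d = √((5-1)² + (-7+ 6)² + (-2-4)² + (-8-4)²)
  = √(16 + 1 + 36 + 144)
  = √197 = 14.0357

14.0357


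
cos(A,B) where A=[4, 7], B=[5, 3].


A·B = 4·5 + 7·3 = 41
‖A‖ = √65 = 8.0623, ‖B‖ = √34 = 5.831
cos = 41/(√65·√34) = 41/√2210 = 0.8721

0.8721


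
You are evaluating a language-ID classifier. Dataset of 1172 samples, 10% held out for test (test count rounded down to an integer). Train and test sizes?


Test = ⌊1172·10/100⌋ = 117
Train = 1172 - 117 = 1055

Train: 1055, Test: 117


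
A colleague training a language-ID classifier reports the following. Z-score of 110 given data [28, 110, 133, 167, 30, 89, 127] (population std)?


μ = 97.7143, σ = 48.6613
z = (110 - 97.7143)/48.6613 = 0.2525

0.2525


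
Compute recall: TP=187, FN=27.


Recall = TP/(TP+FN)
= 187/(187+27)
= 187/214 = 87.38%

87.38%


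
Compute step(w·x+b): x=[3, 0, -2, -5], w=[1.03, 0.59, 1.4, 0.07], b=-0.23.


z = (3)·(1.03) + (0)·(0.59) + (-2)·(1.4) + (-5)·(0.07) - 0.23
  = -0.29
step(z) = 0 (z<0)

0


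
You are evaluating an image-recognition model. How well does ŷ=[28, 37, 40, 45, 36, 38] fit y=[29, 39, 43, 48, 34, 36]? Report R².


ȳ = 38.1667
SS_res = Σ(y-ŷ)² = 31
SS_tot = Σ(y-ȳ)² = 226.83
R² = 1 - SS_res/SS_tot = 1 - 0.1367 = 0.8633

0.8633


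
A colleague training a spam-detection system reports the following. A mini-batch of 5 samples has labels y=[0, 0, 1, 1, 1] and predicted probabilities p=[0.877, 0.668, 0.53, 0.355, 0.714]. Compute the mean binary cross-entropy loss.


L[0] = -ln(1-0.877) = -ln(0.123) = 2.0956
L[1] = -ln(1-0.668) = -ln(0.332) = 1.1026
L[2] = -ln(0.53) = 0.6349
L[3] = -ln(0.355) = 1.0356
L[4] = -ln(0.714) = 0.3369
mean = (2.0956 + 1.1026 + 0.6349 + 1.0356 + 0.3369)/5 = 1.0411

1.0411


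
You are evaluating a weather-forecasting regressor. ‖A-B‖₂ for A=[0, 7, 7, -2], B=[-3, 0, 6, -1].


d = √((0+ 3)² + (7-0)² + (7-6)² + (-2+ 1)²)
  = √(9 + 49 + 1 + 1)
  = √60 = 7.746

7.746


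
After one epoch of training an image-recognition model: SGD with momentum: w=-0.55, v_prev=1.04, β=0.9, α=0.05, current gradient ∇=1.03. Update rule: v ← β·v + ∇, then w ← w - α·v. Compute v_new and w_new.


v_new = 0.9·1.04 + 1.03 = 0.936 + 1.03 = 1.966
w_new = -0.55 - 0.05·1.966 = -0.55 - 0.0983 = -0.6483

v_new=1.966, w_new=-0.6483


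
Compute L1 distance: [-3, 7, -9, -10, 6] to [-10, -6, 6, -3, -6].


d = |-3+ 10| + |7+ 6| + |-9-6| + |-10+ 3| + |6+ 6|
  = 7 + 13 + 15 + 7 + 12
  = 54

54


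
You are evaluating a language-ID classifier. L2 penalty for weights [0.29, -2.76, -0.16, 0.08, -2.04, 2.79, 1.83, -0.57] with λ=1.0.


‖w‖₂² = (0.29)² + (-2.76)² + (-0.16)² + (0.08)² + (-2.04)² + (2.79)² + (1.83)² + (-0.57)²
     = 0.0841 + 7.6176 + 0.0256 + 0.0064 + 4.1616 + 7.7841 + 3.3489 + 0.3249
     = 23.3532
λ·‖w‖₂² = 1.0·23.3532 = 23.3532

23.3532


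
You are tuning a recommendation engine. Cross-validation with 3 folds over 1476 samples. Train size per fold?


Fold size = 1476/3 = 492
Training per fold = 1476 - 492 = 984

984


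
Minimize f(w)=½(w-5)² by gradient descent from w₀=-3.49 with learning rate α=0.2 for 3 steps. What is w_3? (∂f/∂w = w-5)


step 1: grad = -3.49-5 = -8.49; w = -3.49 - 0.2·(-8.49) = -1.792
step 2: grad = -1.792-5 = -6.792; w = -1.792 - 0.2·(-6.792) = -0.4336
step 3: grad = -0.4336-5 = -5.4336; w = -0.4336 - 0.2·(-5.4336) = 0.65312

0.65312


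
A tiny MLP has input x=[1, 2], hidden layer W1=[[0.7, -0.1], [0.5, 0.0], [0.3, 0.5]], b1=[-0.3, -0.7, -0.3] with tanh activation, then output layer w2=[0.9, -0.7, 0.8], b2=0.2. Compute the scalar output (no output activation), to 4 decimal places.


z1[0] = (0.7)·(1) + (-0.1)·(2) - 0.3 = 0.2
z1[1] = (0.5)·(1) + (0.0)·(2) - 0.7 = -0.2
z1[2] = (0.3)·(1) + (0.5)·(2) - 0.3 = 1.0
h = tanh(z1) = [0.1974, -0.1974, 0.7616]
output = (0.9)·(0.1974) + (-0.7)·(-0.1974) + (0.8)·(0.7616) + 0.2 = 1.1251

1.1251


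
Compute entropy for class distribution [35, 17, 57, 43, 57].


Probabilities: [35/209, 17/209, 57/209, 43/209, 57/209] ≈ [0.1675, 0.0813, 0.2727, 0.2057, 0.2727]
H = -((35/209)·log₂(35/209) + (17/209)·log₂(17/209) + (57/209)·log₂(57/209) + (43/209)·log₂(43/209) + (57/209)·log₂(57/209))
  = 2.2179 bits

2.2179 bits


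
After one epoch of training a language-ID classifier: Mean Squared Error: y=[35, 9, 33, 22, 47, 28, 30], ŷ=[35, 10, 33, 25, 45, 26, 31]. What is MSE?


Squared errors: (35-35)²=0, (9-10)²=1, (33-33)²=0, (22-25)²=9, (47-45)²=4, (28-26)²=4, (30-31)²=1
Sum = 19
MSE = 19/7 = 19/7

19/7
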